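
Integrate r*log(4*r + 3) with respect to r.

r**2*log(4*r + 3)/2 - r**2/4 + 3*r/8 - 9*log(4*r + 3)/32 + C

Use integration by parts with u = log(4*r + 3), dv = r dr.
Then du = 4/(4*r + 3) dr and v = r**2/2.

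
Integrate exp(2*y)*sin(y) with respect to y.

2*exp(2*y)*sin(y)/5 - exp(2*y)*cos(y)/5 + C

Let I denote the integral. Integrate by parts with u = sin(y), dv = exp(2*y) dy, so v = exp(2*y)/2: I = exp(2*y)*sin(y)/2 − (1/2)·∫ exp(2*y)*cos(y) dy.
Apply parts again with u = cos(y), dv = exp(2*y) dy: ∫ exp(2*y)*cos(y) dy = exp(2*y)*cos(y)/2 + (1/2)·I. Substituting back brings back I: I = exp(2*y)*sin(y)/2 - exp(2*y)*cos(y)/4 − (1/4)·I.
Solving for I: (1 + 1/4)·I equals the remaining terms, so I = (4/5)·(exp(2*y)*sin(y)/2 - exp(2*y)*cos(y)/4).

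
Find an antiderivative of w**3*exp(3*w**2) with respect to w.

(3*w**2 - 1)*exp(3*w**2)/18 + C

Let u = w², du = 2w dw; rewrite as (1/2)∫ u^1·exp(3u) du.
Now integrate by parts 1 time.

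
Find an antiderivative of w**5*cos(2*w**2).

Let u = w², du = 2w dw; rewrite as (1/2)∫ u^2·cos(2u) du.
Now integrate by parts 2 times.

w**4*sin(2*w**2)/4 + w**2*cos(2*w**2)/4 - sin(2*w**2)/8 + C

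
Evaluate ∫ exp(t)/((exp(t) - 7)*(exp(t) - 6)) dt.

log(exp(t) - 7) - log(exp(t) - 6) + C

Let u = e^t, du = e^t dt.
The integral becomes ∫ du/((u-7)(u-6)); decompose into partial fractions.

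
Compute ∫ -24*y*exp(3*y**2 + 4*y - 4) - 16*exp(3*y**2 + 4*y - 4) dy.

-4*exp(3*y**2 + 4*y - 4) + C

Let u = 3*y**2 + 4*y - 4, so du = (6*y + 4) dy.
Rewriting, the integral becomes -4·∫ e^u du = -4·e^u.
Substituting back, u = 3*y**2 + 4*y - 4.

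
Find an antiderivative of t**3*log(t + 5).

Use integration by parts with u = log(t + 5), dv = t**3 dt.
Then du = 1/(t + 5) dt and v = t**4/4.

t**4*log(t + 5)/4 - t**4/16 + 5*t**3/12 - 25*t**2/8 + 125*t/4 - 625*log(t + 5)/4 + C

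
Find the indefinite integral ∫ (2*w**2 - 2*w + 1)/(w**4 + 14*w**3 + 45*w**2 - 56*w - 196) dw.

5*log(w - 2)/324 - 13*log(w + 2)/100 + 232*log(w + 7)/2025 - 113/(45*w + 315) + C

Factor the denominator: (w - 2)*(w + 2)*(w + 7)**2.
Partial-fraction decomposition: 232/(2025*(w + 7)) + 113/(45*(w + 7)**2) - 13/(100*(w + 2)) + 5/(324*(w - 2)).
Integrate each term; A/(w−a) gives A·log|w−a|; A/(w−a)² gives −A/(w−a).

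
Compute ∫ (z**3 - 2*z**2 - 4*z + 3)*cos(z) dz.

z**3*sin(z) - 2*z**2*sin(z) + 3*z**2*cos(z) - 10*z*sin(z) - 4*z*cos(z) + 7*sin(z) - 10*cos(z) + C

Use integration by parts with u = z**3 - 2*z**2 - 4*z + 3, dv = cos(z) dz, so v = sin(z).
Apply parts 3 times (tabular method): alternate signs, differentiate u down to 0, integrate dv up.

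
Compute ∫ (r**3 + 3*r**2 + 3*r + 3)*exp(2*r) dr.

Use integration by parts with u = r**3 + 3*r**2 + 3*r + 3, dv = exp(2*r) dr, so v = exp(2*r)/2.
Apply parts 3 times (tabular method): alternate signs, differentiate u down to 0, integrate dv up.

(4*r**3 + 6*r**2 + 6*r + 9)*exp(2*r)/8 + C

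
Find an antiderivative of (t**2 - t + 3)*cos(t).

t**2*sin(t) - t*sin(t) + 2*t*cos(t) + sin(t) - cos(t) + C

Use integration by parts with u = t**2 - t + 3, dv = cos(t) dt, so v = sin(t).
Apply parts 2 times (tabular method): alternate signs, differentiate u down to 0, integrate dv up.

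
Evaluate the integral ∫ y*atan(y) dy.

Use integration by parts with u = arctan(y), dv = y dy.
Then du = 1/(y**2 + 1) dy.

y**2*atan(y)/2 - y/2 + atan(y)/2 + C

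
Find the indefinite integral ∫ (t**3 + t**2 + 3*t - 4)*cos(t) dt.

t**3*sin(t) + t**2*sin(t) + 3*t**2*cos(t) - 3*t*sin(t) + 2*t*cos(t) - 6*sin(t) - 3*cos(t) + C

Use integration by parts with u = t**3 + t**2 + 3*t - 4, dv = cos(t) dt, so v = sin(t).
Apply parts 3 times (tabular method): alternate signs, differentiate u down to 0, integrate dv up.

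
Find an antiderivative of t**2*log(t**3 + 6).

Let u = t**3 + 6, so du = (3*t**2) dt.
The integral becomes (1/3)·∫ log(u) du; integrate by parts with u′=log(u), dv′=du.

t**3*log(t**3 + 6)/3 - t**3/3 + 2*log(t**3 + 6) + C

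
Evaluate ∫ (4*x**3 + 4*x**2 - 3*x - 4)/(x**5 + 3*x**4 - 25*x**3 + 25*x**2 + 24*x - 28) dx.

Factor the denominator: (x - 2)**2*(x - 1)*(x + 1)*(x + 7).
Partial-fraction decomposition: -1159/(3888*(x + 7)) + 1/(108*(x + 1)) + 1/(16*(x - 1)) + 55/(243*(x - 2)) + 38/(27*(x - 2)**2).
Integrate each term; A/(x−a) gives A·log|x−a|; A/(x−a)² gives −A/(x−a).

55*log(x - 2)/243 + log(x - 1)/16 + log(x + 1)/108 - 1159*log(x + 7)/3888 - 38/(27*x - 54) + C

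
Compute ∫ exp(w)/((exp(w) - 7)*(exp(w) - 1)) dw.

Let u = e^w, du = e^w dw.
The integral becomes ∫ du/((u-7)(u-1)); decompose into partial fractions.

log(exp(w) - 7)/6 - log(exp(w) - 1)/6 + C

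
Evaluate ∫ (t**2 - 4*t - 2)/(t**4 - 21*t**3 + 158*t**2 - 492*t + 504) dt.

Factor the denominator: (t - 7)*(t - 6)**2*(t - 2).
Partial-fraction decomposition: 3/(40*(t - 2)) - 31/(8*(t - 6)) - 5/(2*(t - 6)**2) + 19/(5*(t - 7)).
Integrate each term; A/(t−a) gives A·log|t−a|; A/(t−a)² gives −A/(t−a).

19*log(t - 7)/5 - 31*log(t - 6)/8 + 3*log(t - 2)/40 + 5/(2*t - 12) + C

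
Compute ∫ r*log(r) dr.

r**2*log(r)/2 - r**2/4 + C

Use integration by parts with u = log(r), dv = r dr.
Then du = 1/r dr and v = r**2/2.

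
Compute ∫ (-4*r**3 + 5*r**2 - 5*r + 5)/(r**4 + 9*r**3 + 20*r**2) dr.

-29*log(r)/80 + 361*log(r + 4)/16 - 131*log(r + 5)/5 - 1/(4*r) + C

Factor the denominator: r**2*(r + 4)*(r + 5).
Partial-fraction decomposition: -131/(5*(r + 5)) + 361/(16*(r + 4)) - 29/(80*r) + 1/(4*r**2).
Integrate each term; A/(r−a) gives A·log|r−a|; A/(r−a)² gives −A/(r−a).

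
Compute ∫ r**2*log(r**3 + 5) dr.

r**3*log(r**3 + 5)/3 - r**3/3 + 5*log(r**3 + 5)/3 + C

Let u = r**3 + 5, so du = (3*r**2) dr.
The integral becomes (1/3)·∫ log(u) du; integrate by parts with u′=log(u), dv′=du.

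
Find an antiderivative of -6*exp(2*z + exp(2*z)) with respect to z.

-3*exp(exp(2*z)) + C

Let u = exp(2*z), so du = (2*exp(2*z)) dz.
Rewriting, the integral becomes -3·∫ e^u du = -3·e^u.
Substituting back, u = exp(2*z).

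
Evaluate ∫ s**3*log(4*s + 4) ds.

s**4*log(4*s + 4)/4 - s**4/16 + s**3/12 - s**2/8 + s/4 - log(s + 1)/4 + C

Use integration by parts with u = log(4*s + 4), dv = s**3 ds.
Then du = 4/(4*s + 4) ds and v = s**4/4.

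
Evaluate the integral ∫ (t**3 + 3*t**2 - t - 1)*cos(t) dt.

Use integration by parts with u = t**3 + 3*t**2 - t - 1, dv = cos(t) dt, so v = sin(t).
Apply parts 3 times (tabular method): alternate signs, differentiate u down to 0, integrate dv up.

t**3*sin(t) + 3*t**2*sin(t) + 3*t**2*cos(t) - 7*t*sin(t) + 6*t*cos(t) - 7*sin(t) - 7*cos(t) + C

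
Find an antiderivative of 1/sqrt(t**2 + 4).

log(t + sqrt(t**2 + 4)) + C

Substitute t = 2·tan(θ), so dt = 2·sec(θ)^2 dθ and the radical becomes sqrt(t**2 + 4) = 2·sec(θ) by the Pythagorean identity.
Integrate the resulting trig expression in θ, then back-substitute tan(θ) = t/2, sec(θ) = sqrt(t**2 + 4)/2 (absorbing any constant into C).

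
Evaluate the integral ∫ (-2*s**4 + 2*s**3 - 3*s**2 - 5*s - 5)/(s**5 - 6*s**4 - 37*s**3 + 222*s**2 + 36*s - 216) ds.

Factor the denominator: (s - 6)**2*(s - 1)*(s + 1)*(s + 6).
Partial-fraction decomposition: -3107/(5040*(s + 6)) + 1/(70*(s + 1)) - 13/(350*(s - 1)) - 34289/(25200*(s - 6)) - 329/(60*(s - 6)**2).
Integrate each term; A/(s−a) gives A·log|s−a|; A/(s−a)² gives −A/(s−a).

-34289*log(s - 6)/25200 - 13*log(s - 1)/350 + log(s + 1)/70 - 3107*log(s + 6)/5040 + 329/(60*s - 360) + C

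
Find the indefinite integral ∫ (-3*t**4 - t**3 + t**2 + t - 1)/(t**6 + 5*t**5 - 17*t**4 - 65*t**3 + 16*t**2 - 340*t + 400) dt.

Factor the denominator: (t - 4)*(t - 1)*(t + 5)**2*(t**2 + 4).
Partial-fraction decomposition: -(913*t + 2540)/(16820*(t**2 + 4)) + 58859/(272484*(t + 5)) - 577/(522*(t + 5)**2) + 1/(180*(t - 1)) - 271/(1620*(t - 4)).
Integrate each term; A/(t−a) gives A·log|t−a|; the (Bt+D)/(t²+p²) term gives a log and an atan.

-271*log(t - 4)/1620 + log(t - 1)/180 + 58859*log(t + 5)/272484 - 913*log(t**2 + 4)/33640 - 127*atan(t/2)/1682 + 577/(522*t + 2610) + C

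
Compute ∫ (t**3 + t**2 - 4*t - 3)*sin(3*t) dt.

Use integration by parts with u = t**3 + t**2 - 4*t - 3, dv = sin(3*t) dt, so v = -cos(3*t)/3.
Apply parts 3 times (tabular method): alternate signs, differentiate u down to 0, integrate dv up.

-t**3*cos(3*t)/3 + t**2*sin(3*t)/3 - t**2*cos(3*t)/3 + 2*t*sin(3*t)/9 + 14*t*cos(3*t)/9 - 14*sin(3*t)/27 + 29*cos(3*t)/27 + C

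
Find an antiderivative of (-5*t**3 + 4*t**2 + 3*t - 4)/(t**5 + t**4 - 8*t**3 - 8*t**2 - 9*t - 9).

-47*log(t - 3)/120 - log(t + 1)/8 + 79*log(t + 3)/60 - 2*log(t**2 + 1)/5 + C

Factor the denominator: (t - 3)*(t + 1)*(t + 3)*(t**2 + 1).
Partial-fraction decomposition: -4*t/(5*(t**2 + 1)) + 79/(60*(t + 3)) - 1/(8*(t + 1)) - 47/(120*(t - 3)).
Integrate each term; A/(t−a) gives A·log|t−a|; the (Bt+D)/(t²+p²) term gives a log and an atan.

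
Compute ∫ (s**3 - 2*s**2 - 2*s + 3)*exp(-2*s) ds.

(-4*s**3 + 2*s**2 + 10*s - 7)*exp(-2*s)/8 + C

Use integration by parts with u = s**3 - 2*s**2 - 2*s + 3, dv = exp(-2*s) ds, so v = -exp(-2*s)/2.
Apply parts 3 times (tabular method): alternate signs, differentiate u down to 0, integrate dv up.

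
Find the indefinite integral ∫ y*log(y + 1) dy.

y**2*log(y + 1)/2 - y**2/4 + y/2 - log(y + 1)/2 + C

Use integration by parts with u = log(y + 1), dv = y dy.
Then du = 1/(y + 1) dy and v = y**2/2.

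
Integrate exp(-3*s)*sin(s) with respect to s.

Let I denote the integral. Integrate by parts with u = sin(s), dv = exp(-3*s) ds, so v = -exp(-3*s)/3: I = -exp(-3*s)*sin(s)/3 + (1/3)·∫ exp(-3*s)*cos(s) ds.
Apply parts again with u = cos(s), dv = exp(-3*s) ds: ∫ exp(-3*s)*cos(s) ds = -exp(-3*s)*cos(s)/3 − (1/3)·I. Substituting back brings back I: I = -exp(-3*s)*sin(s)/3 - exp(-3*s)*cos(s)/9 − (1/9)·I.
Solving for I: (1 + 1/9)·I equals the remaining terms, so I = (9/10)·(-exp(-3*s)*sin(s)/3 - exp(-3*s)*cos(s)/9).

-3*exp(-3*s)*sin(s)/10 - exp(-3*s)*cos(s)/10 + C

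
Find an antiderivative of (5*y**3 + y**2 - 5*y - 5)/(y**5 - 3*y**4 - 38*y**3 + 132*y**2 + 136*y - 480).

Factor the denominator: (y - 5)*(y - 4)*(y - 2)*(y + 2)*(y + 6).
Partial-fraction decomposition: -1019/(3520*(y + 6)) + 31/(672*(y + 2)) + 29/(192*(y - 2)) - 311/(120*(y - 4)) + 620/(231*(y - 5)).
Integrate each term: A/(y−a) contributes A·log|y−a|.

620*log(y - 5)/231 - 311*log(y - 4)/120 + 29*log(y - 2)/192 + 31*log(y + 2)/672 - 1019*log(y + 6)/3520 + C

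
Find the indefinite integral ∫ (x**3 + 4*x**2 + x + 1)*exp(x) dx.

(x**3 + x**2 - x + 2)*exp(x) + C

Use integration by parts with u = x**3 + 4*x**2 + x + 1, dv = exp(x) dx, so v = exp(x).
Apply parts 3 times (tabular method): alternate signs, differentiate u down to 0, integrate dv up.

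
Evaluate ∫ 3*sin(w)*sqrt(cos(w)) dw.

Let u = cos(w), so du = (-sin(w)) dw.
Rewriting, the integral becomes -3·∫ √u du = -3·(2/3)u^(3/2).
Substituting back, u = cos(w).

-2*cos(w)**(3/2) + C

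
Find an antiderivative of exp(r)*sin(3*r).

Let I denote the integral. Integrate by parts with u = sin(3*r), dv = exp(r) dr, so v = exp(r): I = exp(r)*sin(3*r) − 3·∫ exp(r)*cos(3*r) dr.
Apply parts again with u = cos(3*r), dv = exp(r) dr: ∫ exp(r)*cos(3*r) dr = exp(r)*cos(3*r) + 3·I. Substituting back brings back I: I = exp(r)*sin(3*r) - 3*exp(r)*cos(3*r) − 9·I.
Solving for I: (1 + 9)·I equals the remaining terms, so I = (1/10)·(exp(r)*sin(3*r) - 3*exp(r)*cos(3*r)).

exp(r)*sin(3*r)/10 - 3*exp(r)*cos(3*r)/10 + C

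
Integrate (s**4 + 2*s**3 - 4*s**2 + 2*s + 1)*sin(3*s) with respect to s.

Use integration by parts with u = s**4 + 2*s**3 - 4*s**2 + 2*s + 1, dv = sin(3*s) ds, so v = -cos(3*s)/3.
Apply parts 4 times (tabular method): alternate signs, differentiate u down to 0, integrate dv up.

-s**4*cos(3*s)/3 + 4*s**3*sin(3*s)/9 - 2*s**3*cos(3*s)/3 + 2*s**2*sin(3*s)/3 + 16*s**2*cos(3*s)/9 - 32*s*sin(3*s)/27 - 2*s*cos(3*s)/9 + 2*sin(3*s)/27 - 59*cos(3*s)/81 + C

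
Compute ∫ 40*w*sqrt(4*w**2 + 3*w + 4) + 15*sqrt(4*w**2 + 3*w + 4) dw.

Let u = 4*w**2 + 3*w + 4, so du = (8*w + 3) dw.
Rewriting, the integral becomes 5·∫ √u du = 5·(2/3)u^(3/2).
Substituting back, u = 4*w**2 + 3*w + 4.

10*(4*w**2 + 3*w + 4)**(3/2)/3 + C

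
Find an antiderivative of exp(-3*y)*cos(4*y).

4*exp(-3*y)*sin(4*y)/25 - 3*exp(-3*y)*cos(4*y)/25 + C

Let I denote the integral. Integrate by parts with u = cos(4*y), dv = exp(-3*y) dy, so v = -exp(-3*y)/3: I = -exp(-3*y)*cos(4*y)/3 − (4/3)·∫ exp(-3*y)*sin(4*y) dy.
Apply parts again with u = sin(4*y), dv = exp(-3*y) dy: ∫ exp(-3*y)*sin(4*y) dy = -exp(-3*y)*sin(4*y)/3 + (4/3)·I. Substituting back brings back I: I = 4*exp(-3*y)*sin(4*y)/9 - exp(-3*y)*cos(4*y)/3 − (16/9)·I.
Solving for I: (1 + 16/9)·I equals the remaining terms, so I = (9/25)·(4*exp(-3*y)*sin(4*y)/9 - exp(-3*y)*cos(4*y)/3).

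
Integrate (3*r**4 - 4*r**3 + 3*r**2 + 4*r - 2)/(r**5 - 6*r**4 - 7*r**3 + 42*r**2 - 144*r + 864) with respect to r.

Factor the denominator: (r - 6)*(r - 4)*(r + 4)*(r**2 + 9).
Partial-fraction decomposition: 2*(227*r + 462)/(1125*(r**2 + 9)) + 527/(1000*(r + 4)) - 287/(200*(r - 4)) + 1577/(450*(r - 6)).
Integrate each term; A/(r−a) gives A·log|r−a|; the (Br+D)/(r²+p²) term gives a log and an atan.

1577*log(r - 6)/450 - 287*log(r - 4)/200 + 527*log(r + 4)/1000 + 227*log(r**2 + 9)/1125 + 308*atan(r/3)/1125 + C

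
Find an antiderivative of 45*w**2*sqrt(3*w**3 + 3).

10*(3*w**3 + 3)**(3/2)/3 + C

Let u = 3*w**3 + 3, so du = (9*w**2) dw.
Rewriting, the integral becomes 5·∫ √u du = 5·(2/3)u^(3/2).
Substituting back, u = 3*w**3 + 3.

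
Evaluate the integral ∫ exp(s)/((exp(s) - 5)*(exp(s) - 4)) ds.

Let u = e^s, du = e^s ds.
The integral becomes ∫ du/((u-4)(u-5)); decompose into partial fractions.

log(exp(s) - 5) - log(exp(s) - 4) + C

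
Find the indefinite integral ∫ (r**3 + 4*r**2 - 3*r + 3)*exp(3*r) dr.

Use integration by parts with u = r**3 + 4*r**2 - 3*r + 3, dv = exp(3*r) dr, so v = exp(3*r)/3.
Apply parts 3 times (tabular method): alternate signs, differentiate u down to 0, integrate dv up.

(3*r**3 + 9*r**2 - 15*r + 14)*exp(3*r)/9 + C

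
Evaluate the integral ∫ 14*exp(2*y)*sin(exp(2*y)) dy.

-7*cos(exp(2*y)) + C

Let u = exp(2*y), so du = (2*exp(2*y)) dy.
Rewriting, the integral becomes 7·∫ sin(u) du = 7·-cos(u).
Substituting back, u = exp(2*y).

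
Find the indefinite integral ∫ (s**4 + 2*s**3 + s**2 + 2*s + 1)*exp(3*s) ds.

(27*s**4 + 18*s**3 + 9*s**2 + 48*s + 11)*exp(3*s)/81 + C

Use integration by parts with u = s**4 + 2*s**3 + s**2 + 2*s + 1, dv = exp(3*s) ds, so v = exp(3*s)/3.
Apply parts 4 times (tabular method): alternate signs, differentiate u down to 0, integrate dv up.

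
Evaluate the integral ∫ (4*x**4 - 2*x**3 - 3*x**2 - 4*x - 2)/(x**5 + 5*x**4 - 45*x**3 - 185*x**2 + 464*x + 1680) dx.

Factor the denominator: (x - 5)*(x - 4)*(x + 3)*(x + 4)*(x + 7).
Partial-fraction decomposition: 10169/(1584*(x + 7)) - 559/(108*(x + 4)) + 361/(224*(x + 3)) - 415/(308*(x - 4)) + 2153/(864*(x - 5)).
Integrate each term: A/(x−a) contributes A·log|x−a|.

2153*log(x - 5)/864 - 415*log(x - 4)/308 + 361*log(x + 3)/224 - 559*log(x + 4)/108 + 10169*log(x + 7)/1584 + C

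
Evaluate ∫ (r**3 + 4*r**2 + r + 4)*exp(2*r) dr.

(4*r**3 + 10*r**2 - 6*r + 19)*exp(2*r)/8 + C

Use integration by parts with u = r**3 + 4*r**2 + r + 4, dv = exp(2*r) dr, so v = exp(2*r)/2.
Apply parts 3 times (tabular method): alternate signs, differentiate u down to 0, integrate dv up.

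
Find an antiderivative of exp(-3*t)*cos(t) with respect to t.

exp(-3*t)*sin(t)/10 - 3*exp(-3*t)*cos(t)/10 + C

Let I denote the integral. Integrate by parts with u = cos(t), dv = exp(-3*t) dt, so v = -exp(-3*t)/3: I = -exp(-3*t)*cos(t)/3 − (1/3)·∫ exp(-3*t)*sin(t) dt.
Apply parts again with u = sin(t), dv = exp(-3*t) dt: ∫ exp(-3*t)*sin(t) dt = -exp(-3*t)*sin(t)/3 + (1/3)·I. Substituting back brings back I: I = exp(-3*t)*sin(t)/9 - exp(-3*t)*cos(t)/3 − (1/9)·I.
Solving for I: (1 + 1/9)·I equals the remaining terms, so I = (9/10)·(exp(-3*t)*sin(t)/9 - exp(-3*t)*cos(t)/3).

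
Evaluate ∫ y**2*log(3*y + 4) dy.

Use integration by parts with u = log(3*y + 4), dv = y**2 dy.
Then du = 3/(3*y + 4) dy and v = y**3/3.

y**3*log(3*y + 4)/3 - y**3/9 + 2*y**2/9 - 16*y/27 + 64*log(3*y + 4)/81 + C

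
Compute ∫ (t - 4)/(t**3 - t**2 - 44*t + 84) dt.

Factor the denominator: (t - 6)*(t - 2)*(t + 7).
Partial-fraction decomposition: -11/(117*(t + 7)) + 1/(18*(t - 2)) + 1/(26*(t - 6)).
Integrate each term: A/(t−a) contributes A·log|t−a|.

log(t - 6)/26 + log(t - 2)/18 - 11*log(t + 7)/117 + C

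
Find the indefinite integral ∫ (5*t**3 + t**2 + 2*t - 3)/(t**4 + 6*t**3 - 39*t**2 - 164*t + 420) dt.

Factor the denominator: (t - 5)*(t - 2)*(t + 6)*(t + 7).
Partial-fraction decomposition: 187/(12*(t + 7)) - 1059/(88*(t + 6)) - 5/(24*(t - 2)) + 73/(44*(t - 5)).
Integrate each term: A/(t−a) contributes A·log|t−a|.

73*log(t - 5)/44 - 5*log(t - 2)/24 - 1059*log(t + 6)/88 + 187*log(t + 7)/12 + C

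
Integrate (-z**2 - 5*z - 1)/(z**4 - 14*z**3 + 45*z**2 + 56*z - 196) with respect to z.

67*log(z - 7)/405 - 3*log(z - 2)/20 - 5*log(z + 2)/324 + 17/(9*z - 63) + C

Factor the denominator: (z - 7)**2*(z - 2)*(z + 2).
Partial-fraction decomposition: -5/(324*(z + 2)) - 3/(20*(z - 2)) + 67/(405*(z - 7)) - 17/(9*(z - 7)**2).
Integrate each term; A/(z−a) gives A·log|z−a|; A/(z−a)² gives −A/(z−a).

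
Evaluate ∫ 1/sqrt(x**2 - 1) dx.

Substitute x = sec(θ), so dx = sec(θ)*tan(θ) dθ and the radical becomes sqrt(x**2 - 1) = tan(θ) by the Pythagorean identity.
Integrate the resulting trig expression in θ, then back-substitute sec(θ) = x, tan(θ) = sqrt(x**2 - 1) (absorbing any constant into C).

log(x + sqrt(x**2 - 1)) + C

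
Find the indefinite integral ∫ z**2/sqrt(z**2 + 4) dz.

z*sqrt(z**2 + 4)/2 - 2*log(z + sqrt(z**2 + 4)) + C

Substitute z = 2·tan(θ), so dz = 2·sec(θ)^2 dθ and the radical becomes sqrt(z**2 + 4) = 2·sec(θ) by the Pythagorean identity.
Integrate the resulting trig expression in θ, then back-substitute tan(θ) = z/2, sec(θ) = sqrt(z**2 + 4)/2 (absorbing any constant into C).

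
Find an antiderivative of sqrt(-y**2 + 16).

y*sqrt(-y**2 + 16)/2 + 8*asin(y/4) + C

Substitute y = 4·sin(θ), so dy = 4·cos(θ) dθ and the radical becomes sqrt(-y**2 + 16) = 4·cos(θ) by the Pythagorean identity.
Integrate the resulting trig expression in θ, then back-substitute θ = asin(y/4), sin(θ) = y/4, cos(θ) = sqrt(-y**2 + 16)/4 (absorbing any constant into C).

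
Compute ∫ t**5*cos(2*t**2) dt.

Let u = t², du = 2t dt; rewrite as (1/2)∫ u^2·cos(2u) du.
Now integrate by parts 2 times.

t**4*sin(2*t**2)/4 + t**2*cos(2*t**2)/4 - sin(2*t**2)/8 + C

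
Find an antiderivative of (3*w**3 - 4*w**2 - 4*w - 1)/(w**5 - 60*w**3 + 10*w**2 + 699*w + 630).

Factor the denominator: (w - 6)*(w - 5)*(w + 1)*(w + 3)*(w + 7).
Partial-fraction decomposition: -599/(1872*(w + 7)) + 53/(288*(w + 3)) - 1/(126*(w + 1)) - 127/(288*(w - 5)) + 479/(819*(w - 6)).
Integrate each term: A/(w−a) contributes A·log|w−a|.

479*log(w - 6)/819 - 127*log(w - 5)/288 - log(w + 1)/126 + 53*log(w + 3)/288 - 599*log(w + 7)/1872 + C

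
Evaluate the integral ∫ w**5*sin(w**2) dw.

-w**4*cos(w**2)/2 + w**2*sin(w**2) + cos(w**2) + C

Let u = w², du = 2w dw; rewrite as (1/2)∫ u^2·sin(1u) du.
Now integrate by parts 2 times.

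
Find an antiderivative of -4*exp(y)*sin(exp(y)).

Let u = exp(y), so du = (exp(y)) dy.
Rewriting, the integral becomes -4·∫ sin(u) du = -4·-cos(u).
Substituting back, u = exp(y).

4*cos(exp(y)) + C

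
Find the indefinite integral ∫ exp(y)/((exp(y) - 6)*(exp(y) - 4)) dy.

Let u = e^y, du = e^y dy.
The integral becomes ∫ du/((u-6)(u-4)); decompose into partial fractions.

log(exp(y) - 6)/2 - log(exp(y) - 4)/2 + C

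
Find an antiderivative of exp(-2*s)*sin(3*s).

-2*exp(-2*s)*sin(3*s)/13 - 3*exp(-2*s)*cos(3*s)/13 + C

Let I denote the integral. Integrate by parts with u = sin(3*s), dv = exp(-2*s) ds, so v = -exp(-2*s)/2: I = -exp(-2*s)*sin(3*s)/2 + (3/2)·∫ exp(-2*s)*cos(3*s) ds.
Apply parts again with u = cos(3*s), dv = exp(-2*s) ds: ∫ exp(-2*s)*cos(3*s) ds = -exp(-2*s)*cos(3*s)/2 − (3/2)·I. Substituting back brings back I: I = -exp(-2*s)*sin(3*s)/2 - 3*exp(-2*s)*cos(3*s)/4 − (9/4)·I.
Solving for I: (1 + 9/4)·I equals the remaining terms, so I = (4/13)·(-exp(-2*s)*sin(3*s)/2 - 3*exp(-2*s)*cos(3*s)/4).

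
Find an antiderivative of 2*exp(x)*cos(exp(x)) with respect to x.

Let u = exp(x), so du = (exp(x)) dx.
Rewriting, the integral becomes 2·∫ cos(u) du = 2·sin(u).
Substituting back, u = exp(x).

2*sin(exp(x)) + C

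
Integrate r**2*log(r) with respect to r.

r**3*log(r)/3 - r**3/9 + C

Use integration by parts with u = log(r), dv = r**2 dr.
Then du = 1/r dr and v = r**3/3.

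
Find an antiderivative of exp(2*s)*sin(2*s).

Let I denote the integral. Integrate by parts with u = sin(2*s), dv = exp(2*s) ds, so v = exp(2*s)/2: I = exp(2*s)*sin(2*s)/2 − ∫ exp(2*s)*cos(2*s) ds.
Apply parts again with u = cos(2*s), dv = exp(2*s) ds: ∫ exp(2*s)*cos(2*s) ds = exp(2*s)*cos(2*s)/2 + I. Substituting back brings back I: I = exp(2*s)*sin(2*s)/2 - exp(2*s)*cos(2*s)/2 − I.
Solving for I: (1 + 1)·I equals the remaining terms, so I = (1/2)·(exp(2*s)*sin(2*s)/2 - exp(2*s)*cos(2*s)/2).

exp(2*s)*sin(2*s)/4 - exp(2*s)*cos(2*s)/4 + C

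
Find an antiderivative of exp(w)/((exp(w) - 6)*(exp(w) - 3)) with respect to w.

log(exp(w) - 6)/3 - log(exp(w) - 3)/3 + C

Let u = e^w, du = e^w dw.
The integral becomes ∫ du/((u-6)(u-3)); decompose into partial fractions.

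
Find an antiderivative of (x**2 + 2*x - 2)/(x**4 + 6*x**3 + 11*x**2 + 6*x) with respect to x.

Factor the denominator: x*(x + 1)*(x + 2)*(x + 3).
Partial-fraction decomposition: -1/(6*(x + 3)) - 1/(x + 2) + 3/(2*(x + 1)) - 1/(3*x).
Integrate each term: A/(x−a) contributes A·log|x−a|.

-log(x)/3 + 3*log(x + 1)/2 - log(x + 2) - log(x + 3)/6 + C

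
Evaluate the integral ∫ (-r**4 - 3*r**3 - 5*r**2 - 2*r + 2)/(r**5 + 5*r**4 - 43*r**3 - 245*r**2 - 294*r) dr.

Factor the denominator: r*(r - 7)*(r + 2)*(r + 3)*(r + 7).
Partial-fraction decomposition: -1601/(1960*(r + 7)) + 37/(120*(r + 3)) - 1/(15*(r + 2)) - 1229/(2940*(r - 7)) - 1/(147*r).
Integrate each term: A/(r−a) contributes A·log|r−a|.

-log(r)/147 - 1229*log(r - 7)/2940 - log(r + 2)/15 + 37*log(r + 3)/120 - 1601*log(r + 7)/1960 + C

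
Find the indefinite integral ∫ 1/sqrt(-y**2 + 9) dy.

Substitute y = 3·sin(θ), so dy = 3·cos(θ) dθ and the radical becomes sqrt(-y**2 + 9) = 3·cos(θ) by the Pythagorean identity.
Integrate the resulting trig expression in θ, then back-substitute θ = asin(y/3), sin(θ) = y/3, cos(θ) = sqrt(-y**2 + 9)/3 (absorbing any constant into C).

asin(y/3) + C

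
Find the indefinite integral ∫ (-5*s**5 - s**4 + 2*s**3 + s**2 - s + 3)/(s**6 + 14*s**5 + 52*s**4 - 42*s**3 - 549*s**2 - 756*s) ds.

Factor the denominator: s*(s - 3)*(s + 3)**2*(s + 4)*(s + 7).
Partial-fraction decomposition: -81007/(3360*(s + 7)) + 4759/(84*(s + 4)) - 10765/(288*(s + 3)) + 365/(24*(s + 3)**2) - 137/(840*(s - 3)) - 1/(252*s).
Integrate each term; A/(s−a) gives A·log|s−a|; A/(s−a)² gives −A/(s−a).

-log(s)/252 - 137*log(s - 3)/840 - 10765*log(s + 3)/288 + 4759*log(s + 4)/84 - 81007*log(s + 7)/3360 - 365/(24*s + 72) + C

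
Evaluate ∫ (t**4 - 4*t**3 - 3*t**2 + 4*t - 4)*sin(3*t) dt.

Use integration by parts with u = t**4 - 4*t**3 - 3*t**2 + 4*t - 4, dv = sin(3*t) dt, so v = -cos(3*t)/3.
Apply parts 4 times (tabular method): alternate signs, differentiate u down to 0, integrate dv up.

-t**4*cos(3*t)/3 + 4*t**3*sin(3*t)/9 + 4*t**3*cos(3*t)/3 - 4*t**2*sin(3*t)/3 + 13*t**2*cos(3*t)/9 - 26*t*sin(3*t)/27 - 20*t*cos(3*t)/9 + 20*sin(3*t)/27 + 82*cos(3*t)/81 + C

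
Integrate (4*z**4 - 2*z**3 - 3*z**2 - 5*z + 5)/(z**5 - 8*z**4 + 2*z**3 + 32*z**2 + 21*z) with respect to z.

5*log(z)/21 + 8741*log(z - 7)/1792 - 233*log(z - 3)/192 + 25*log(z + 1)/256 + 13/(32*z + 32) + C

Factor the denominator: z*(z - 7)*(z - 3)*(z + 1)**2.
Partial-fraction decomposition: 25/(256*(z + 1)) - 13/(32*(z + 1)**2) - 233/(192*(z - 3)) + 8741/(1792*(z - 7)) + 5/(21*z).
Integrate each term; A/(z−a) gives A·log|z−a|; A/(z−a)² gives −A/(z−a).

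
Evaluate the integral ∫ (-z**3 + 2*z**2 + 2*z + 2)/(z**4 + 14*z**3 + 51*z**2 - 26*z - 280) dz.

log(z - 2)/63 - 5*log(z + 4) + 167*log(z + 5)/14 - 143*log(z + 7)/18 + C

Factor the denominator: (z - 2)*(z + 4)*(z + 5)*(z + 7).
Partial-fraction decomposition: -143/(18*(z + 7)) + 167/(14*(z + 5)) - 5/(z + 4) + 1/(63*(z - 2)).
Integrate each term: A/(z−a) contributes A·log|z−a|.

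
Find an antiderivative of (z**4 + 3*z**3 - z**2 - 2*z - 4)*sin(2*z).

-z**4*cos(2*z)/2 + z**3*sin(2*z) - 3*z**3*cos(2*z)/2 + 9*z**2*sin(2*z)/4 + 2*z**2*cos(2*z) - 2*z*sin(2*z) + 13*z*cos(2*z)/4 - 13*sin(2*z)/8 + cos(2*z) + C

Use integration by parts with u = z**4 + 3*z**3 - z**2 - 2*z - 4, dv = sin(2*z) dz, so v = -cos(2*z)/2.
Apply parts 4 times (tabular method): alternate signs, differentiate u down to 0, integrate dv up.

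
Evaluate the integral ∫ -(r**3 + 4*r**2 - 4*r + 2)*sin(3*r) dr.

Use integration by parts with u = r**3 + 4*r**2 - 4*r + 2, dv = -sin(3*r) dr, so v = cos(3*r)/3.
Apply parts 3 times (tabular method): alternate signs, differentiate u down to 0, integrate dv up.

r**3*cos(3*r)/3 - r**2*sin(3*r)/3 + 4*r**2*cos(3*r)/3 - 8*r*sin(3*r)/9 - 14*r*cos(3*r)/9 + 14*sin(3*r)/27 + 10*cos(3*r)/27 + C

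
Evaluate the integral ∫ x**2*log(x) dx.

x**3*log(x)/3 - x**3/9 + C

Use integration by parts with u = log(x), dv = x**2 dx.
Then du = 1/x dx and v = x**3/3.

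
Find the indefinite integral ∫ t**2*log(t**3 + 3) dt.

Let u = t**3 + 3, so du = (3*t**2) dt.
The integral becomes (1/3)·∫ log(u) du; integrate by parts with u′=log(u), dv′=du.

t**3*log(t**3 + 3)/3 - t**3/3 + log(t**3 + 3) + C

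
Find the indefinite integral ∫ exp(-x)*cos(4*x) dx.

4*exp(-x)*sin(4*x)/17 - exp(-x)*cos(4*x)/17 + C

Let I denote the integral. Integrate by parts with u = cos(4*x), dv = exp(-x) dx, so v = -exp(-x): I = -exp(-x)*cos(4*x) − 4·∫ exp(-x)*sin(4*x) dx.
Apply parts again with u = sin(4*x), dv = exp(-x) dx: ∫ exp(-x)*sin(4*x) dx = -exp(-x)*sin(4*x) + 4·I. Substituting back brings back I: I = 4*exp(-x)*sin(4*x) - exp(-x)*cos(4*x) − 16·I.
Solving for I: (1 + 16)·I equals the remaining terms, so I = (1/17)·(4*exp(-x)*sin(4*x) - exp(-x)*cos(4*x)).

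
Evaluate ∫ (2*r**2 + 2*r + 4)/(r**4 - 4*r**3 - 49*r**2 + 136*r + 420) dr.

58*log(r - 7)/117 - 32*log(r - 5)/77 + 2*log(r + 2)/63 - 16*log(r + 6)/143 + C

Factor the denominator: (r - 7)*(r - 5)*(r + 2)*(r + 6).
Partial-fraction decomposition: -16/(143*(r + 6)) + 2/(63*(r + 2)) - 32/(77*(r - 5)) + 58/(117*(r - 7)).
Integrate each term: A/(r−a) contributes A·log|r−a|.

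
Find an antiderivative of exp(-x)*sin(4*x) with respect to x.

Let I denote the integral. Integrate by parts with u = sin(4*x), dv = exp(-x) dx, so v = -exp(-x): I = -exp(-x)*sin(4*x) + 4·∫ exp(-x)*cos(4*x) dx.
Apply parts again with u = cos(4*x), dv = exp(-x) dx: ∫ exp(-x)*cos(4*x) dx = -exp(-x)*cos(4*x) − 4·I. Substituting back brings back I: I = -exp(-x)*sin(4*x) - 4*exp(-x)*cos(4*x) − 16·I.
Solving for I: (1 + 16)·I equals the remaining terms, so I = (1/17)·(-exp(-x)*sin(4*x) - 4*exp(-x)*cos(4*x)).

-exp(-x)*sin(4*x)/17 - 4*exp(-x)*cos(4*x)/17 + C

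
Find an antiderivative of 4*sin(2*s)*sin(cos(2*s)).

2*cos(cos(2*s)) + C

Let u = cos(2*s), so du = (-2*sin(2*s)) ds.
Rewriting, the integral becomes -2·∫ sin(u) du = -2·-cos(u).
Substituting back, u = cos(2*s).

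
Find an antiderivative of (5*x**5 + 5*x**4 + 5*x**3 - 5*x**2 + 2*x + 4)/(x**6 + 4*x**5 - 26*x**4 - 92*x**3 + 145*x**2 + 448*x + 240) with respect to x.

Factor the denominator: (x - 4)*(x - 3)*(x + 1)**2*(x + 4)*(x + 5).
Partial-fraction decomposition: 1657/(144*(x + 5)) - 1061/(126*(x + 4)) + 31/(225*(x + 1)) - 1/(30*(x + 1)**2) - 215/(112*(x - 3)) + 1663/(450*(x - 4)).
Integrate each term; A/(x−a) gives A·log|x−a|; A/(x−a)² gives −A/(x−a).

1663*log(x - 4)/450 - 215*log(x - 3)/112 + 31*log(x + 1)/225 - 1061*log(x + 4)/126 + 1657*log(x + 5)/144 + 1/(30*x + 30) + C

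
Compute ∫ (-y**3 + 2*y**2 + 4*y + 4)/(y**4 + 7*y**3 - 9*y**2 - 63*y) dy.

-4*log(y)/63 + 7*log(y - 3)/180 + 37*log(y + 3)/72 - 417*log(y + 7)/280 + C

Factor the denominator: y*(y - 3)*(y + 3)*(y + 7).
Partial-fraction decomposition: -417/(280*(y + 7)) + 37/(72*(y + 3)) + 7/(180*(y - 3)) - 4/(63*y).
Integrate each term: A/(y−a) contributes A·log|y−a|.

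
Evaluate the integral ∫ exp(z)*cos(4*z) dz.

4*exp(z)*sin(4*z)/17 + exp(z)*cos(4*z)/17 + C

Let I denote the integral. Integrate by parts with u = cos(4*z), dv = exp(z) dz, so v = exp(z): I = exp(z)*cos(4*z) + 4·∫ exp(z)*sin(4*z) dz.
Apply parts again with u = sin(4*z), dv = exp(z) dz: ∫ exp(z)*sin(4*z) dz = exp(z)*sin(4*z) − 4·I. Substituting back brings back I: I = 4*exp(z)*sin(4*z) + exp(z)*cos(4*z) − 16·I.
Solving for I: (1 + 16)·I equals the remaining terms, so I = (1/17)·(4*exp(z)*sin(4*z) + exp(z)*cos(4*z)).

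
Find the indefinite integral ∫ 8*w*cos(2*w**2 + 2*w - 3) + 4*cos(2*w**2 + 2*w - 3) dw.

Let u = 2*w**2 + 2*w - 3, so du = (4*w + 2) dw.
Rewriting, the integral becomes 2·∫ cos(u) du = 2·sin(u).
Substituting back, u = 2*w**2 + 2*w - 3.

2*sin(2*w**2 + 2*w - 3) + C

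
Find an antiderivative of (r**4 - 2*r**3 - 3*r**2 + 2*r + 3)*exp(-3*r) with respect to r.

Use integration by parts with u = r**4 - 2*r**3 - 3*r**2 + 2*r + 3, dv = exp(-3*r) dr, so v = -exp(-3*r)/3.
Apply parts 4 times (tabular method): alternate signs, differentiate u down to 0, integrate dv up.

(-27*r**4 + 18*r**3 + 99*r**2 + 12*r - 77)*exp(-3*r)/81 + C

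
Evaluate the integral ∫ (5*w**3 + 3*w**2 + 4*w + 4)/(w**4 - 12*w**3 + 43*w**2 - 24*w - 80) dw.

362*log(w - 5)/3 - 2892*log(w - 4)/25 + log(w + 1)/75 + 388/(5*w - 20) + C

Factor the denominator: (w - 5)*(w - 4)**2*(w + 1).
Partial-fraction decomposition: 1/(75*(w + 1)) - 2892/(25*(w - 4)) - 388/(5*(w - 4)**2) + 362/(3*(w - 5)).
Integrate each term; A/(w−a) gives A·log|w−a|; A/(w−a)² gives −A/(w−a).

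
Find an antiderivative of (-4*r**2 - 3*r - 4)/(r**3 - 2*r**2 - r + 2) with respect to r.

Factor the denominator: (r - 2)*(r - 1)*(r + 1).
Partial-fraction decomposition: -5/(6*(r + 1)) + 11/(2*(r - 1)) - 26/(3*(r - 2)).
Integrate each term: A/(r−a) contributes A·log|r−a|.

-26*log(r - 2)/3 + 11*log(r - 1)/2 - 5*log(r + 1)/6 + C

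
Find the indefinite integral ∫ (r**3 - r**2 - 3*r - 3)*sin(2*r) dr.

-r**3*cos(2*r)/2 + 3*r**2*sin(2*r)/4 + r**2*cos(2*r)/2 - r*sin(2*r)/2 + 9*r*cos(2*r)/4 - 9*sin(2*r)/8 + 5*cos(2*r)/4 + C

Use integration by parts with u = r**3 - r**2 - 3*r - 3, dv = sin(2*r) dr, so v = -cos(2*r)/2.
Apply parts 3 times (tabular method): alternate signs, differentiate u down to 0, integrate dv up.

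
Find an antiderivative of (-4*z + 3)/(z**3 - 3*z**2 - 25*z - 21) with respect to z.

-5*log(z - 7)/16 - 7*log(z + 1)/16 + 3*log(z + 3)/4 + C

Factor the denominator: (z - 7)*(z + 1)*(z + 3).
Partial-fraction decomposition: 3/(4*(z + 3)) - 7/(16*(z + 1)) - 5/(16*(z - 7)).
Integrate each term: A/(z−a) contributes A·log|z−a|.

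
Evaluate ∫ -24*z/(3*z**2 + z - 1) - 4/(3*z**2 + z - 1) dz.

-4*log(3*z**2 + z - 1) + C

Let u = 3*z**2 + z - 1, so du = (6*z + 1) dz.
Rewriting, the integral becomes -4·∫ 1/u du = -4·log(u).
Substituting back, u = 3*z**2 + z - 1.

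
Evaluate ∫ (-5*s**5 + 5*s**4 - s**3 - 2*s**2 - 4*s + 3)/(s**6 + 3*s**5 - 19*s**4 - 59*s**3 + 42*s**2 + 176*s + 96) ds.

Factor the denominator: (s - 4)*(s - 2)*(s + 1)**2*(s + 3)*(s + 4).
Partial-fraction decomposition: -6451/(432*(s + 4)) + 411/(35*(s + 3)) - 44/(75*(s + 1)) + 8/(45*(s + 1)**2) + 101/(540*(s - 2)) - 3949/(2800*(s - 4)).
Integrate each term; A/(s−a) gives A·log|s−a|; A/(s−a)² gives −A/(s−a).

-3949*log(s - 4)/2800 + 101*log(s - 2)/540 - 44*log(s + 1)/75 + 411*log(s + 3)/35 - 6451*log(s + 4)/432 - 8/(45*s + 45) + C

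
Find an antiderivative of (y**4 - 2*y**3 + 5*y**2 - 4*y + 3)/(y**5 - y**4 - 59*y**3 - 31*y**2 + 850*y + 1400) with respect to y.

Factor the denominator: (y - 7)*(y - 5)*(y + 2)*(y + 4)*(y + 5).
Partial-fraction decomposition: 341/(120*(y + 5)) - 161/(66*(y + 4)) + 1/(6*(y + 2)) - 23/(60*(y - 5)) + 215/(264*(y - 7)).
Integrate each term: A/(y−a) contributes A·log|y−a|.

215*log(y - 7)/264 - 23*log(y - 5)/60 + log(y + 2)/6 - 161*log(y + 4)/66 + 341*log(y + 5)/120 + C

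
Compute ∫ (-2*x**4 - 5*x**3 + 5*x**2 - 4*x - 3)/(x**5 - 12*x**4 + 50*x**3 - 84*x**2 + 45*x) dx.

-log(x)/15 - 1773*log(x - 5)/80 + 59*log(x - 3)/3 + 9*log(x - 1)/16 - 89/(4*x - 12) + C

Factor the denominator: x*(x - 5)*(x - 3)**2*(x - 1).
Partial-fraction decomposition: 9/(16*(x - 1)) + 59/(3*(x - 3)) + 89/(4*(x - 3)**2) - 1773/(80*(x - 5)) - 1/(15*x).
Integrate each term; A/(x−a) gives A·log|x−a|; A/(x−a)² gives −A/(x−a).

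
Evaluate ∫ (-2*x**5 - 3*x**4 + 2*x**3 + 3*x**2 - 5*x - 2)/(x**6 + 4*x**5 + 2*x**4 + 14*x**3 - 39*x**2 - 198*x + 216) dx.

Factor the denominator: (x - 2)*(x - 1)*(x + 3)*(x + 4)*(x**2 + 9).
Partial-fraction decomposition: -(23428*x - 25437)/(29250*(x**2 + 9)) - 203/(125*(x + 4)) + 229/(360*(x + 3)) + 7/(200*(x - 1)) - 16/(65*(x - 2)).
Integrate each term; A/(x−a) gives A·log|x−a|; the (Bx+D)/(x²+p²) term gives a log and an atan.

-16*log(x - 2)/65 + 7*log(x - 1)/200 + 229*log(x + 3)/360 - 203*log(x + 4)/125 - 5857*log(x**2 + 9)/14625 + 8479*atan(x/3)/29250 + C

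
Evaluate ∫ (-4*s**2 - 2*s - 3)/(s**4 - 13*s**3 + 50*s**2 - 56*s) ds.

3*log(s)/56 - 71*log(s - 7)/35 + 25*log(s - 4)/8 - 23*log(s - 2)/20 + C

Factor the denominator: s*(s - 7)*(s - 4)*(s - 2).
Partial-fraction decomposition: -23/(20*(s - 2)) + 25/(8*(s - 4)) - 71/(35*(s - 7)) + 3/(56*s).
Integrate each term: A/(s−a) contributes A·log|s−a|.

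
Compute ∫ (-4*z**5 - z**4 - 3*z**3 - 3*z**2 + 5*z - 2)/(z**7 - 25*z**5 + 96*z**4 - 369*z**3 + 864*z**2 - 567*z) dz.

2*log(z)/567 - 2759*log(z - 3)/8100 - log(z - 1)/40 + 8209*log(z + 7)/40600 + 313*log(z**2 + 9)/3915 - 1859*atan(z/3)/11745 + 287/(270*z - 810) + C

Factor the denominator: z*(z - 3)**2*(z - 1)*(z + 7)*(z**2 + 9).
Partial-fraction decomposition: (626*z - 1859)/(3915*(z**2 + 9)) + 8209/(40600*(z + 7)) - 1/(40*(z - 1)) - 2759/(8100*(z - 3)) - 287/(270*(z - 3)**2) + 2/(567*z).
Integrate each term; A/(z−a) gives A·log|z−a|; the (Bz+D)/(z²+p²) term gives a log and an atan.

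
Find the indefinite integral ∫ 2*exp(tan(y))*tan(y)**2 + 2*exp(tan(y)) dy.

2*exp(tan(y)) + C

Let u = tan(y), so du = (tan(y)**2 + 1) dy.
Rewriting, the integral becomes 2·∫ e^u du = 2·e^u.
Substituting back, u = tan(y).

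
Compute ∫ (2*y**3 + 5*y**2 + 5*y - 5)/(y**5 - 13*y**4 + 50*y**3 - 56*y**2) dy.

-15*log(y)/1568 + 961*log(y - 7)/735 - 223*log(y - 4)/96 + 41*log(y - 2)/40 - 5/(56*y) + C

Factor the denominator: y**2*(y - 7)*(y - 4)*(y - 2).
Partial-fraction decomposition: 41/(40*(y - 2)) - 223/(96*(y - 4)) + 961/(735*(y - 7)) - 15/(1568*y) + 5/(56*y**2).
Integrate each term; A/(y−a) gives A·log|y−a|; A/(y−a)² gives −A/(y−a).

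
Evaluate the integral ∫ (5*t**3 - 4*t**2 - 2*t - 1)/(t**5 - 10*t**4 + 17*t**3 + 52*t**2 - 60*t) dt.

log(t)/60 + 923*log(t - 6)/240 - 257*log(t - 5)/70 - log(t - 1)/30 - 53*log(t + 2)/336 + C

Factor the denominator: t*(t - 6)*(t - 5)*(t - 1)*(t + 2).
Partial-fraction decomposition: -53/(336*(t + 2)) - 1/(30*(t - 1)) - 257/(70*(t - 5)) + 923/(240*(t - 6)) + 1/(60*t).
Integrate each term: A/(t−a) contributes A·log|t−a|.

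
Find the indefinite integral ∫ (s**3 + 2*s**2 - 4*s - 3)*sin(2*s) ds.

-s**3*cos(2*s)/2 + 3*s**2*sin(2*s)/4 - s**2*cos(2*s) + s*sin(2*s) + 11*s*cos(2*s)/4 - 11*sin(2*s)/8 + 2*cos(2*s) + C

Use integration by parts with u = s**3 + 2*s**2 - 4*s - 3, dv = sin(2*s) ds, so v = -cos(2*s)/2.
Apply parts 3 times (tabular method): alternate signs, differentiate u down to 0, integrate dv up.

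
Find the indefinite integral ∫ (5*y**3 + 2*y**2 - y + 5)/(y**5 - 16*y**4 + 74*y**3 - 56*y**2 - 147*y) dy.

-5*log(y)/147 - 9847*log(y - 7)/12544 + 155*log(y - 3)/192 + 3*log(y + 1)/256 - 1811/(224*y - 1568) + C

Factor the denominator: y*(y - 7)**2*(y - 3)*(y + 1).
Partial-fraction decomposition: 3/(256*(y + 1)) + 155/(192*(y - 3)) - 9847/(12544*(y - 7)) + 1811/(224*(y - 7)**2) - 5/(147*y).
Integrate each term; A/(y−a) gives A·log|y−a|; A/(y−a)² gives −A/(y−a).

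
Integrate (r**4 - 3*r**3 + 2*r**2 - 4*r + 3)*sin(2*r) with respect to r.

-r**4*cos(2*r)/2 + r**3*sin(2*r) + 3*r**3*cos(2*r)/2 - 9*r**2*sin(2*r)/4 + r**2*cos(2*r)/2 - r*sin(2*r)/2 - r*cos(2*r)/4 + sin(2*r)/8 - 7*cos(2*r)/4 + C

Use integration by parts with u = r**4 - 3*r**3 + 2*r**2 - 4*r + 3, dv = sin(2*r) dr, so v = -cos(2*r)/2.
Apply parts 4 times (tabular method): alternate signs, differentiate u down to 0, integrate dv up.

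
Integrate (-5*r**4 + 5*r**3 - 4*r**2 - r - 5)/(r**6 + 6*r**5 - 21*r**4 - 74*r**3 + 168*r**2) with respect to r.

-269*log(r)/14112 - 157*log(r - 3)/315 + 7*log(r - 2)/24 - 185*log(r + 4)/224 + 773*log(r + 7)/735 + 5/(168*r) + C

Factor the denominator: r**2*(r - 3)*(r - 2)*(r + 4)*(r + 7).
Partial-fraction decomposition: 773/(735*(r + 7)) - 185/(224*(r + 4)) + 7/(24*(r - 2)) - 157/(315*(r - 3)) - 269/(14112*r) - 5/(168*r**2).
Integrate each term; A/(r−a) gives A·log|r−a|; A/(r−a)² gives −A/(r−a).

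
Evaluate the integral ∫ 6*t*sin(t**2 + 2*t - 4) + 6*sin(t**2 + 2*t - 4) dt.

-3*cos(t**2 + 2*t - 4) + C

Let u = t**2 + 2*t - 4, so du = (2*t + 2) dt.
Rewriting, the integral becomes 3·∫ sin(u) du = 3·-cos(u).
Substituting back, u = t**2 + 2*t - 4.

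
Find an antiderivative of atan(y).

y*atan(y) - log(y**2 + 1)/2 + C

Use integration by parts with u = arctan(y), dv = dy.
Then du = 1/(y**2 + 1) dy.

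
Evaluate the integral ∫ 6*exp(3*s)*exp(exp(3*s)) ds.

2*exp(exp(3*s)) + C

Let u = exp(3*s), so du = (3*exp(3*s)) ds.
Rewriting, the integral becomes 2·∫ e^u du = 2·e^u.
Substituting back, u = exp(3*s).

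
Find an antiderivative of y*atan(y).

y**2*atan(y)/2 - y/2 + atan(y)/2 + C

Use integration by parts with u = arctan(y), dv = y dy.
Then du = 1/(y**2 + 1) dy.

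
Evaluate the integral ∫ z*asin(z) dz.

z**2*asin(z)/2 + z*sqrt(-z**2 + 1)/4 - asin(z)/4 + C

Use integration by parts with u = arcsin(z), dv = z dz.
Then du = 1/sqrt(-z**2 + 1) dz.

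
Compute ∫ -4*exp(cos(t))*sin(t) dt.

Let u = cos(t), so du = (-sin(t)) dt.
Rewriting, the integral becomes 4·∫ e^u du = 4·e^u.
Substituting back, u = cos(t).

4*exp(cos(t)) + C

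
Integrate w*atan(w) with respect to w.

Use integration by parts with u = arctan(w), dv = w dw.
Then du = 1/(w**2 + 1) dw.

w**2*atan(w)/2 - w/2 + atan(w)/2 + C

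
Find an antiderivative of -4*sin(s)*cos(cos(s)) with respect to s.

4*sin(cos(s)) + C

Let u = cos(s), so du = (-sin(s)) ds.
Rewriting, the integral becomes 4·∫ cos(u) du = 4·sin(u).
Substituting back, u = cos(s).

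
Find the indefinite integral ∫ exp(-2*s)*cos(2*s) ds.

Let I denote the integral. Integrate by parts with u = cos(2*s), dv = exp(-2*s) ds, so v = -exp(-2*s)/2: I = -exp(-2*s)*cos(2*s)/2 − ∫ exp(-2*s)*sin(2*s) ds.
Apply parts again with u = sin(2*s), dv = exp(-2*s) ds: ∫ exp(-2*s)*sin(2*s) ds = -exp(-2*s)*sin(2*s)/2 + I. Substituting back brings back I: I = exp(-2*s)*sin(2*s)/2 - exp(-2*s)*cos(2*s)/2 − I.
Solving for I: (1 + 1)·I equals the remaining terms, so I = (1/2)·(exp(-2*s)*sin(2*s)/2 - exp(-2*s)*cos(2*s)/2).

exp(-2*s)*sin(2*s)/4 - exp(-2*s)*cos(2*s)/4 + C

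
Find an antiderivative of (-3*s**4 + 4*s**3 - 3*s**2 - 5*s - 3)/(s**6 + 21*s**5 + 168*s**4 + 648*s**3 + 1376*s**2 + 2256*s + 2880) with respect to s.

Factor the denominator: (s + 4)*(s + 5)*(s + 6)**2*(s**2 + 4).
Partial-fraction decomposition: 3*(71*s - 181)/(11600*(s**2 + 4)) - 14111/(200*(s + 6)) - 4833/(80*(s + 6)**2) + 2428/(29*(s + 5)) - 211/(16*(s + 4)).
Integrate each term; A/(s−a) gives A·log|s−a|; the (Bs+D)/(s²+p²) term gives a log and an atan.

-211*log(s + 4)/16 + 2428*log(s + 5)/29 - 14111*log(s + 6)/200 + 213*log(s**2 + 4)/23200 - 543*atan(s/2)/23200 + 4833/(80*s + 480) + C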